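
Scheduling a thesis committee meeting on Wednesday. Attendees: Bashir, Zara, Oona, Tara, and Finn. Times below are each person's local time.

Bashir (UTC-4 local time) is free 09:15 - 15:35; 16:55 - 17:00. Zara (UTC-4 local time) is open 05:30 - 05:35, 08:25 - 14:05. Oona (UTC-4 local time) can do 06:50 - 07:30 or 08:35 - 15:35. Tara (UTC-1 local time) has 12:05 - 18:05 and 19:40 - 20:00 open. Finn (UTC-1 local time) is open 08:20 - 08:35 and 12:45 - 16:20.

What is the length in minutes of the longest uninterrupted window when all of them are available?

Bashir in UTC: 13:15-19:35, 20:55-21:00 (add 4h to convert from UTC-4).
Zara in UTC: 09:30-09:35, 12:25-18:05 (add 4h to convert from UTC-4).
Oona in UTC: 10:50-11:30, 12:35-19:35 (add 4h to convert from UTC-4).
Tara in UTC: 13:05-19:05, 20:40-21:00 (add 1h to convert from UTC-1).
Finn in UTC: 09:20-09:35, 13:45-17:20 (add 1h to convert from UTC-1).
Bashir ∩ Zara: 13:15-18:05.
Bashir ∩ Zara ∩ Oona: 13:15-18:05.
Bashir ∩ Zara ∩ Oona ∩ Tara: 13:15-18:05.
Bashir ∩ Zara ∩ Oona ∩ Tara ∩ Finn: 13:45-17:20.
Those are the intersection windows.
The longest is 13:45-17:20 at 215 minutes.

215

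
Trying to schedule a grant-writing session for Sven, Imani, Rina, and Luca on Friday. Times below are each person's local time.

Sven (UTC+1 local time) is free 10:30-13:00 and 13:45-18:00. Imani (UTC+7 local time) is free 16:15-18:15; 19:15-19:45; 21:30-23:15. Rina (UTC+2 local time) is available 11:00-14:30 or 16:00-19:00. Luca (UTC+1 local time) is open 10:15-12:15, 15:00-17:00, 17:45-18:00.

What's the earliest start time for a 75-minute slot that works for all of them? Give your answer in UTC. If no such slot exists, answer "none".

09:30

Sven in UTC: 09:30-12:00, 12:45-17:00 (subtract 1h to convert from UTC+1).
Imani in UTC: 09:15-11:15, 12:15-12:45, 14:30-16:15 (subtract 7h to convert from UTC+7).
Rina in UTC: 09:00-12:30, 14:00-17:00 (subtract 2h to convert from UTC+2).
Luca in UTC: 09:15-11:15, 14:00-16:00, 16:45-17:00 (subtract 1h to convert from UTC+1).
Sven ∩ Imani: 09:30-11:15, 14:30-16:15.
Sven ∩ Imani ∩ Rina: 09:30-11:15, 14:30-16:15.
Sven ∩ Imani ∩ Rina ∩ Luca: 09:30-11:15, 14:30-16:00.
The first common window of at least 75 minutes is 09:30-11:15, so the earliest start is 09:30.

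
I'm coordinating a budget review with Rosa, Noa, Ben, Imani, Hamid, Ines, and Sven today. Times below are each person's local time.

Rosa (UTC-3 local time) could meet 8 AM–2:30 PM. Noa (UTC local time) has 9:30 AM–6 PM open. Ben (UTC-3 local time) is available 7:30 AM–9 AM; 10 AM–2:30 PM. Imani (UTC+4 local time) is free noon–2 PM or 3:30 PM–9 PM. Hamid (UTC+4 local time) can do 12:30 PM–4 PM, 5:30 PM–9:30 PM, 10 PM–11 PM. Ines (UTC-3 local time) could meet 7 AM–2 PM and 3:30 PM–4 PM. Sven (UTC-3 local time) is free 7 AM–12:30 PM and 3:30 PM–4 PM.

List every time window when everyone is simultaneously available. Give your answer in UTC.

Rosa in UTC: 11:00-17:30 (add 3h to convert from UTC-3).
Noa in UTC: 09:30-18:00.
Ben in UTC: 10:30-12:00, 13:00-17:30 (add 3h to convert from UTC-3).
Imani in UTC: 08:00-10:00, 11:30-17:00 (subtract 4h to convert from UTC+4).
Hamid in UTC: 08:30-12:00, 13:30-17:30, 18:00-19:00 (subtract 4h to convert from UTC+4).
Ines in UTC: 10:00-17:00, 18:30-19:00 (add 3h to convert from UTC-3).
Sven in UTC: 10:00-15:30, 18:30-19:00 (add 3h to convert from UTC-3).
Rosa ∩ Noa: 11:00-17:30.
Rosa ∩ Noa ∩ Ben: 11:00-12:00, 13:00-17:30.
Rosa ∩ Noa ∩ Ben ∩ Imani: 11:30-12:00, 13:00-17:00.
Rosa ∩ Noa ∩ Ben ∩ Imani ∩ Hamid: 11:30-12:00, 13:30-17:00.
Rosa ∩ Noa ∩ Ben ∩ Imani ∩ Hamid ∩ Ines: 11:30-12:00, 13:30-17:00.
Rosa ∩ Noa ∩ Ben ∩ Imani ∩ Hamid ∩ Ines ∩ Sven: 11:30-12:00, 13:30-15:30.

11:30-12:00, 13:30-15:30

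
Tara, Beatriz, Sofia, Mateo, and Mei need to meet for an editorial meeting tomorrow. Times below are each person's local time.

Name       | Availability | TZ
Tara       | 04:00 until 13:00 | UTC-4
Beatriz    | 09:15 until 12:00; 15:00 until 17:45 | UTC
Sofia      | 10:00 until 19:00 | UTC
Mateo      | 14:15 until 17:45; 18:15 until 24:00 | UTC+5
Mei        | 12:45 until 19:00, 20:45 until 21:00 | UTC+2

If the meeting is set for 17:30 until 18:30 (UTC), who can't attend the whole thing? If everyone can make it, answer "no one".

Beatriz, Mei, Tara

Tara in UTC: 08:00-17:00 (add 4h to convert from UTC-4).
Beatriz in UTC: 09:15-12:00, 15:00-17:45.
Sofia in UTC: 10:00-19:00.
Mateo in UTC: 09:15-12:45, 13:15-19:00 (subtract 5h to convert from UTC+5).
Mei in UTC: 10:45-17:00, 18:45-19:00 (subtract 2h to convert from UTC+2).
Tara: not fully free for 17:30-18:30. Beatriz: not fully free for 17:30-18:30. Sofia: free for 17:30-18:30. Mateo: free for 17:30-18:30. Mei: not fully free for 17:30-18:30.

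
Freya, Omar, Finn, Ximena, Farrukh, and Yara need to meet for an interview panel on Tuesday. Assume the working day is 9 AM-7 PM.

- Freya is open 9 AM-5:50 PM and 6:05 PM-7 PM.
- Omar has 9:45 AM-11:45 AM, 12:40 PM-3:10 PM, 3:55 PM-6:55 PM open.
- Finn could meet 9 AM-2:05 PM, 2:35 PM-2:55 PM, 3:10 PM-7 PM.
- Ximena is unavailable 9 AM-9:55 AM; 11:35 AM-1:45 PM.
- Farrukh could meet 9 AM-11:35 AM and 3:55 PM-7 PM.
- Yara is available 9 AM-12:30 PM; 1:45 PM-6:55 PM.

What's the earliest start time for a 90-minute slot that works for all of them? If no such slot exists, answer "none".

Freya free: 09:00-17:50, 18:05-19:00.
Omar free: 09:45-11:45, 12:40-15:10, 15:55-18:55.
Finn free: 09:00-14:05, 14:35-14:55, 15:10-19:00.
Ximena free: 09:55-11:35, 13:45-19:00 (invert busy blocks within the working day).
Farrukh free: 09:00-11:35, 15:55-19:00.
Yara free: 09:00-12:30, 13:45-18:55.
Freya ∩ Omar: 09:45-11:45, 12:40-15:10, 15:55-17:50, 18:05-18:55.
Freya ∩ Omar ∩ Finn: 09:45-11:45, 12:40-14:05, 14:35-14:55, 15:55-17:50, 18:05-18:55.
Freya ∩ Omar ∩ Finn ∩ Ximena: 09:55-11:35, 13:45-14:05, 14:35-14:55, 15:55-17:50, 18:05-18:55.
Freya ∩ Omar ∩ Finn ∩ Ximena ∩ Farrukh: 09:55-11:35, 15:55-17:50, 18:05-18:55.
Freya ∩ Omar ∩ Finn ∩ Ximena ∩ Farrukh ∩ Yara: 09:55-11:35, 15:55-17:50, 18:05-18:55.
The first common window of at least 90 minutes is 09:55-11:35, so the earliest start is 09:55.

09:55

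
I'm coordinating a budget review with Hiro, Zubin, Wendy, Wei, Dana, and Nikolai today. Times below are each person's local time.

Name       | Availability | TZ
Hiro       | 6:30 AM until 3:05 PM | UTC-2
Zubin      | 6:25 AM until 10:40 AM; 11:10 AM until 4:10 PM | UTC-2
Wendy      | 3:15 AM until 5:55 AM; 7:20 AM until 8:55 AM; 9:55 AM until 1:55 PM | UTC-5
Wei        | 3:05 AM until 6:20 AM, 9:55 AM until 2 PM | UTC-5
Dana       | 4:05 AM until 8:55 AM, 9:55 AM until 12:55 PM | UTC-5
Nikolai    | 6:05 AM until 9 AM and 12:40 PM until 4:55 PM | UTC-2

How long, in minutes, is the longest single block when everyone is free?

Hiro in UTC: 08:30-17:05 (add 2h to convert from UTC-2).
Zubin in UTC: 08:25-12:40, 13:10-18:10 (add 2h to convert from UTC-2).
Wendy in UTC: 08:15-10:55, 12:20-13:55, 14:55-18:55 (add 5h to convert from UTC-5).
Wei in UTC: 08:05-11:20, 14:55-19:00 (add 5h to convert from UTC-5).
Dana in UTC: 09:05-13:55, 14:55-17:55 (add 5h to convert from UTC-5).
Nikolai in UTC: 08:05-11:00, 14:40-18:55 (add 2h to convert from UTC-2).
Hiro ∩ Zubin: 08:30-12:40, 13:10-17:05.
Hiro ∩ Zubin ∩ Wendy: 08:30-10:55, 12:20-12:40, 13:10-13:55, 14:55-17:05.
Hiro ∩ Zubin ∩ Wendy ∩ Wei: 08:30-10:55, 14:55-17:05.
Hiro ∩ Zubin ∩ Wendy ∩ Wei ∩ Dana: 09:05-10:55, 14:55-17:05.
Hiro ∩ Zubin ∩ Wendy ∩ Wei ∩ Dana ∩ Nikolai: 09:05-10:55, 14:55-17:05.
The longest is 14:55-17:05 at 130 minutes.

130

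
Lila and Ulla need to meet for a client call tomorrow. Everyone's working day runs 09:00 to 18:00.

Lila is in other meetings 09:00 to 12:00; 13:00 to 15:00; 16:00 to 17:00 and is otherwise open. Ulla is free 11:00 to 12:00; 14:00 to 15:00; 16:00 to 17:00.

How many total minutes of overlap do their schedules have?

0

Lila free: 12:00-13:00, 15:00-16:00, 17:00-18:00 (invert busy blocks within the working day).
Ulla free: 11:00-12:00, 14:00-15:00, 16:00-17:00.
Lila ∩ Ulla: ∅.
There is no time when everyone is free.
There is no common window, so the total is 0 minutes.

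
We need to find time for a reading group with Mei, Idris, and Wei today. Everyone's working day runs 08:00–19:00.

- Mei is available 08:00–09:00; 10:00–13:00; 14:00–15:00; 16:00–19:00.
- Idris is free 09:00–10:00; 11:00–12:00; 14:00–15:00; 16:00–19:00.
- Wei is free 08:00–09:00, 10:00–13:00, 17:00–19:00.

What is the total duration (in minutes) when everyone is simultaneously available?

Mei ∩ Idris: 11:00-12:00, 14:00-15:00, 16:00-19:00.
Mei ∩ Idris ∩ Wei: 11:00-12:00, 17:00-19:00.
Summing the common windows: 60 + 120 = 180 minutes.

180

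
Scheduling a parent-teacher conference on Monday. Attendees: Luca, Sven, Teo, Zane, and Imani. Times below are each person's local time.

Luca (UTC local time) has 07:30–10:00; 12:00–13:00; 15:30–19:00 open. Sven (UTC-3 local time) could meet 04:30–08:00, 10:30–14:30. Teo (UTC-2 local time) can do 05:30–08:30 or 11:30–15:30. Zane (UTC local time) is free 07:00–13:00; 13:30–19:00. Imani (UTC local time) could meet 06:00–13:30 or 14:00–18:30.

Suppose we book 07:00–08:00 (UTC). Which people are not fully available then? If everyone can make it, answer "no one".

Luca in UTC: 07:30-10:00, 12:00-13:00, 15:30-19:00.
Sven in UTC: 07:30-11:00, 13:30-17:30 (add 3h to convert from UTC-3).
Teo in UTC: 07:30-10:30, 13:30-17:30 (add 2h to convert from UTC-2).
Zane in UTC: 07:00-13:00, 13:30-19:00.
Imani in UTC: 06:00-13:30, 14:00-18:30.
Luca: not fully free for 07:00-08:00. Sven: not fully free for 07:00-08:00. Teo: not fully free for 07:00-08:00. Zane: free for 07:00-08:00. Imani: free for 07:00-08:00.

Luca, Sven, Teo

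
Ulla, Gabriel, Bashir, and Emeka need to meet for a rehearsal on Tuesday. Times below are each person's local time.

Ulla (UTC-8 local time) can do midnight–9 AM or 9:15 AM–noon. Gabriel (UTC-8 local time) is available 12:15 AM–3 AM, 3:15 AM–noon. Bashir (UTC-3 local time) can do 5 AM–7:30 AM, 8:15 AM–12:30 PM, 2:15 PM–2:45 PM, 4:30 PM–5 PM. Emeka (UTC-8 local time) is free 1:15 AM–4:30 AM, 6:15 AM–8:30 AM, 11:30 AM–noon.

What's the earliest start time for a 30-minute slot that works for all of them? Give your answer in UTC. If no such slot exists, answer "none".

09:15

Ulla in UTC: 08:00-17:00, 17:15-20:00 (add 8h to convert from UTC-8).
Gabriel in UTC: 08:15-11:00, 11:15-20:00 (add 8h to convert from UTC-8).
Bashir in UTC: 08:00-10:30, 11:15-15:30, 17:15-17:45, 19:30-20:00 (add 3h to convert from UTC-3).
Emeka in UTC: 09:15-12:30, 14:15-16:30, 19:30-20:00 (add 8h to convert from UTC-8).
Ulla ∩ Gabriel: 08:15-11:00, 11:15-17:00, 17:15-20:00.
Ulla ∩ Gabriel ∩ Bashir: 08:15-10:30, 11:15-15:30, 17:15-17:45, 19:30-20:00.
Ulla ∩ Gabriel ∩ Bashir ∩ Emeka: 09:15-10:30, 11:15-12:30, 14:15-15:30, 19:30-20:00.
The first common window of at least 30 minutes is 09:15-10:30, so the earliest start is 09:15.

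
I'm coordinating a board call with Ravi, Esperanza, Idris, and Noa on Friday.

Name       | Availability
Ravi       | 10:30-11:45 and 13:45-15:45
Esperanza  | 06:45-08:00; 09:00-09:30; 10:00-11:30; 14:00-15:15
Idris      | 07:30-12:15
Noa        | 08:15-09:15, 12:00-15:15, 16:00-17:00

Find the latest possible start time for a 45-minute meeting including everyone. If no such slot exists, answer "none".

none

Ravi ∩ Esperanza: 10:30-11:30, 14:00-15:15.
Ravi ∩ Esperanza ∩ Idris: 10:30-11:30.
Ravi ∩ Esperanza ∩ Idris ∩ Noa: ∅.
There is no time when everyone is free.
No common window is at least 45 minutes long.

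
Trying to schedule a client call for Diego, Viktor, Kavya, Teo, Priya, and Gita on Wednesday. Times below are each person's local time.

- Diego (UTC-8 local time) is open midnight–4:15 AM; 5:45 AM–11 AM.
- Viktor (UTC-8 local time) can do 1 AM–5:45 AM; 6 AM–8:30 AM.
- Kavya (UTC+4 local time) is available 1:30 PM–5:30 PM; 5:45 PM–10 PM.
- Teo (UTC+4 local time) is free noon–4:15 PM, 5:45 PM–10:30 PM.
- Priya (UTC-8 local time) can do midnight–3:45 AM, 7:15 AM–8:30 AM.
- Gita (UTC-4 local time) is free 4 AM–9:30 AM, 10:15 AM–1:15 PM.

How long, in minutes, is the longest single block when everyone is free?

135

Diego in UTC: 08:00-12:15, 13:45-19:00 (add 8h to convert from UTC-8).
Viktor in UTC: 09:00-13:45, 14:00-16:30 (add 8h to convert from UTC-8).
Kavya in UTC: 09:30-13:30, 13:45-18:00 (subtract 4h to convert from UTC+4).
Teo in UTC: 08:00-12:15, 13:45-18:30 (subtract 4h to convert from UTC+4).
Priya in UTC: 08:00-11:45, 15:15-16:30 (add 8h to convert from UTC-8).
Gita in UTC: 08:00-13:30, 14:15-17:15 (add 4h to convert from UTC-4).
Diego ∩ Viktor: 09:00-12:15, 14:00-16:30.
Diego ∩ Viktor ∩ Kavya: 09:30-12:15, 14:00-16:30.
Diego ∩ Viktor ∩ Kavya ∩ Teo: 09:30-12:15, 14:00-16:30.
Diego ∩ Viktor ∩ Kavya ∩ Teo ∩ Priya: 09:30-11:45, 15:15-16:30.
Diego ∩ Viktor ∩ Kavya ∩ Teo ∩ Priya ∩ Gita: 09:30-11:45, 15:15-16:30.
Those are the intersection windows.
The longest is 09:30-11:45 at 135 minutes.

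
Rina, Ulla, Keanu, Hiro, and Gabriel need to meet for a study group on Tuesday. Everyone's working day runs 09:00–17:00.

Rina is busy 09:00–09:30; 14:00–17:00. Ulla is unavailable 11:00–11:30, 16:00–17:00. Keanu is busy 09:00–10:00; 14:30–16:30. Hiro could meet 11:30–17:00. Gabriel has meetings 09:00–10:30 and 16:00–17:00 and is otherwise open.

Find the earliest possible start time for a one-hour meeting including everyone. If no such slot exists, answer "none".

Rina free: 09:30-14:00 (invert busy blocks within the working day).
Ulla free: 09:00-11:00, 11:30-16:00 (invert busy blocks within the working day).
Keanu free: 10:00-14:30, 16:30-17:00 (invert busy blocks within the working day).
Hiro free: 11:30-17:00.
Gabriel free: 10:30-16:00 (invert busy blocks within the working day).
Rina ∩ Ulla: 09:30-11:00, 11:30-14:00.
Rina ∩ Ulla ∩ Keanu: 10:00-11:00, 11:30-14:00.
Rina ∩ Ulla ∩ Keanu ∩ Hiro: 11:30-14:00.
Rina ∩ Ulla ∩ Keanu ∩ Hiro ∩ Gabriel: 11:30-14:00.
Those are the intersection windows.
The first common window of at least 60 minutes is 11:30-14:00, so the earliest start is 11:30.

11:30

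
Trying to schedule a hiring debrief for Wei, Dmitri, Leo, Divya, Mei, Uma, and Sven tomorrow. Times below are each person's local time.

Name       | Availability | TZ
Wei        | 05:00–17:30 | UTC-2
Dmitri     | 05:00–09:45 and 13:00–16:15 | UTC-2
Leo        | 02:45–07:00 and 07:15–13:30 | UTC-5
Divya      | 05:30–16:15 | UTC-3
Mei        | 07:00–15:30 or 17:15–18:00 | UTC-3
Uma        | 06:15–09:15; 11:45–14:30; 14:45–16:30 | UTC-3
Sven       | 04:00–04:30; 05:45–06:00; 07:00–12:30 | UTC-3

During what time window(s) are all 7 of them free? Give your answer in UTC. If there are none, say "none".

Wei in UTC: 07:00-19:30 (add 2h to convert from UTC-2).
Dmitri in UTC: 07:00-11:45, 15:00-18:15 (add 2h to convert from UTC-2).
Leo in UTC: 07:45-12:00, 12:15-18:30 (add 5h to convert from UTC-5).
Divya in UTC: 08:30-19:15 (add 3h to convert from UTC-3).
Mei in UTC: 10:00-18:30, 20:15-21:00 (add 3h to convert from UTC-3).
Uma in UTC: 09:15-12:15, 14:45-17:30, 17:45-19:30 (add 3h to convert from UTC-3).
Sven in UTC: 07:00-07:30, 08:45-09:00, 10:00-15:30 (add 3h to convert from UTC-3).
Wei ∩ Dmitri: 07:00-11:45, 15:00-18:15.
Wei ∩ Dmitri ∩ Leo: 07:45-11:45, 15:00-18:15.
Wei ∩ Dmitri ∩ Leo ∩ Divya: 08:30-11:45, 15:00-18:15.
Wei ∩ Dmitri ∩ Leo ∩ Divya ∩ Mei: 10:00-11:45, 15:00-18:15.
Wei ∩ Dmitri ∩ Leo ∩ Divya ∩ Mei ∩ Uma: 10:00-11:45, 15:00-17:30, 17:45-18:15.
Wei ∩ Dmitri ∩ Leo ∩ Divya ∩ Mei ∩ Uma ∩ Sven: 10:00-11:45, 15:00-15:30.
Those are the intersection windows.

10:00-11:45, 15:00-15:30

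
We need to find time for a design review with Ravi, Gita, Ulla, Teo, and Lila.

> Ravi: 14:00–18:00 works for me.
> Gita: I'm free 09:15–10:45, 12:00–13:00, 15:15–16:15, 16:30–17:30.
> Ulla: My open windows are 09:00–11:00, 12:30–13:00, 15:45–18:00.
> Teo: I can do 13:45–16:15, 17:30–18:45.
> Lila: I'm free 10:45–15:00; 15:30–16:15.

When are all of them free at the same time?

Ravi ∩ Gita: 15:15-16:15, 16:30-17:30.
Ravi ∩ Gita ∩ Ulla: 15:45-16:15, 16:30-17:30.
Ravi ∩ Gita ∩ Ulla ∩ Teo: 15:45-16:15.
Ravi ∩ Gita ∩ Ulla ∩ Teo ∩ Lila: 15:45-16:15.

15:45-16:15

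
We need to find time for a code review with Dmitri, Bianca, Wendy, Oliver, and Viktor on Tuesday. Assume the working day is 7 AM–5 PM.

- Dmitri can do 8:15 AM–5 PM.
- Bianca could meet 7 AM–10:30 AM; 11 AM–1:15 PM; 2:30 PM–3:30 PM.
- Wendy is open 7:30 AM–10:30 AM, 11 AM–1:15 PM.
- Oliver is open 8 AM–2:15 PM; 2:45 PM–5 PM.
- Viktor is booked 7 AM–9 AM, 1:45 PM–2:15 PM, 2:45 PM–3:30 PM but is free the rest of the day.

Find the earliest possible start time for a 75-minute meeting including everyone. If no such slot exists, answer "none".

09:00

Dmitri free: 08:15-17:00.
Bianca free: 07:00-10:30, 11:00-13:15, 14:30-15:30.
Wendy free: 07:30-10:30, 11:00-13:15.
Oliver free: 08:00-14:15, 14:45-17:00.
Viktor free: 09:00-13:45, 14:15-14:45, 15:30-17:00 (invert busy blocks within the working day).
Dmitri ∩ Bianca: 08:15-10:30, 11:00-13:15, 14:30-15:30.
Dmitri ∩ Bianca ∩ Wendy: 08:15-10:30, 11:00-13:15.
Dmitri ∩ Bianca ∩ Wendy ∩ Oliver: 08:15-10:30, 11:00-13:15.
Dmitri ∩ Bianca ∩ Wendy ∩ Oliver ∩ Viktor: 09:00-10:30, 11:00-13:15.
The first common window of at least 75 minutes is 09:00-10:30, so the earliest start is 09:00.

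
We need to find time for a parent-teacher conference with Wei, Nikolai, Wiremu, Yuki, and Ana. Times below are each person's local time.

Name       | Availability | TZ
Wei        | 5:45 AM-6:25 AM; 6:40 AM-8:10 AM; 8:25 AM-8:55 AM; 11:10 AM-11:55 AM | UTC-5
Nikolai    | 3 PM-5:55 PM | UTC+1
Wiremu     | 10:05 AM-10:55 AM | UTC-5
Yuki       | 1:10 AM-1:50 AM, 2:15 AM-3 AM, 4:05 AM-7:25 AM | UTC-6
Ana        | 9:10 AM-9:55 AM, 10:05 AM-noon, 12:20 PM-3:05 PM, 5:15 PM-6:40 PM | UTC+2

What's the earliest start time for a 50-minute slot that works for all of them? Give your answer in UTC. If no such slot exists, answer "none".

Wei in UTC: 10:45-11:25, 11:40-13:10, 13:25-13:55, 16:10-16:55 (add 5h to convert from UTC-5).
Nikolai in UTC: 14:00-16:55 (subtract 1h to convert from UTC+1).
Wiremu in UTC: 15:05-15:55 (add 5h to convert from UTC-5).
Yuki in UTC: 07:10-07:50, 08:15-09:00, 10:05-13:25 (add 6h to convert from UTC-6).
Ana in UTC: 07:10-07:55, 08:05-10:00, 10:20-13:05, 15:15-16:40 (subtract 2h to convert from UTC+2).
Wei ∩ Nikolai: 16:10-16:55.
Wei ∩ Nikolai ∩ Wiremu: ∅.
Wei ∩ Nikolai ∩ Wiremu ∩ Yuki: ∅.
Wei ∩ Nikolai ∩ Wiremu ∩ Yuki ∩ Ana: ∅.
There is no time when everyone is free.
No common window is at least 50 minutes long.

none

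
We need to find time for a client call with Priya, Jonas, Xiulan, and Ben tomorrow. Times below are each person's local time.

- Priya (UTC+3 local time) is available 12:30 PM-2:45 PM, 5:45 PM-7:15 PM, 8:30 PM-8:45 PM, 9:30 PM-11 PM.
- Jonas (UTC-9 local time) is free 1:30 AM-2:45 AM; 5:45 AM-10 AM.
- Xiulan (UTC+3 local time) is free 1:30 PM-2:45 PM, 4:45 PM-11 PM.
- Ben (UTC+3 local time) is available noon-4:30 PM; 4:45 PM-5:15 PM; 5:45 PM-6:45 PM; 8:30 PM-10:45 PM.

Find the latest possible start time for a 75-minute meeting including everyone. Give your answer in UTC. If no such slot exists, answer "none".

Priya in UTC: 09:30-11:45, 14:45-16:15, 17:30-17:45, 18:30-20:00 (subtract 3h to convert from UTC+3).
Jonas in UTC: 10:30-11:45, 14:45-19:00 (add 9h to convert from UTC-9).
Xiulan in UTC: 10:30-11:45, 13:45-20:00 (subtract 3h to convert from UTC+3).
Ben in UTC: 09:00-13:30, 13:45-14:15, 14:45-15:45, 17:30-19:45 (subtract 3h to convert from UTC+3).
Priya ∩ Jonas: 10:30-11:45, 14:45-16:15, 17:30-17:45, 18:30-19:00.
Priya ∩ Jonas ∩ Xiulan: 10:30-11:45, 14:45-16:15, 17:30-17:45, 18:30-19:00.
Priya ∩ Jonas ∩ Xiulan ∩ Ben: 10:30-11:45, 14:45-15:45, 17:30-17:45, 18:30-19:00.
So the common availability across everyone is 10:30-11:45, 14:45-15:45, 17:30-17:45, 18:30-19:00.
The last common window of at least 75 minutes is 10:30-11:45; a 75-minute meeting can start as late as 10:30 and still end by 11:45.

10:30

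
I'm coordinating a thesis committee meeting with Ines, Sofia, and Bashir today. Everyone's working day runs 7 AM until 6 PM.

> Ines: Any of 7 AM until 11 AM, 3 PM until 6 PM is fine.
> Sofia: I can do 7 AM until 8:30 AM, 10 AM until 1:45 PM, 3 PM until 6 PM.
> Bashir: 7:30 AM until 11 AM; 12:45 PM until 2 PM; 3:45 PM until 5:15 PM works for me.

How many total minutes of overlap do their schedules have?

Ines ∩ Sofia: 07:00-08:30, 10:00-11:00, 15:00-18:00.
Ines ∩ Sofia ∩ Bashir: 07:30-08:30, 10:00-11:00, 15:45-17:15.
So the common availability across everyone is 07:30-08:30, 10:00-11:00, 15:45-17:15.
Summing the common windows: 60 + 60 + 90 = 210 minutes.

210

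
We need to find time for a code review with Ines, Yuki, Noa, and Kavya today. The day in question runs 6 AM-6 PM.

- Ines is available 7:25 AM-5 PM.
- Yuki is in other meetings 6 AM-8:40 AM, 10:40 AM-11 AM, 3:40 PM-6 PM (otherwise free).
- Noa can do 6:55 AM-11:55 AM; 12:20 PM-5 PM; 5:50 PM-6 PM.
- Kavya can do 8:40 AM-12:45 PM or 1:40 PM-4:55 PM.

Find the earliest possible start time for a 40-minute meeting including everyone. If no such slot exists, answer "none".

08:40

Ines free: 07:25-17:00.
Yuki free: 08:40-10:40, 11:00-15:40 (invert busy blocks within the working day).
Noa free: 06:55-11:55, 12:20-17:00, 17:50-18:00.
Kavya free: 08:40-12:45, 13:40-16:55.
Ines ∩ Yuki: 08:40-10:40, 11:00-15:40.
Ines ∩ Yuki ∩ Noa: 08:40-10:40, 11:00-11:55, 12:20-15:40.
Ines ∩ Yuki ∩ Noa ∩ Kavya: 08:40-10:40, 11:00-11:55, 12:20-12:45, 13:40-15:40.
The first common window of at least 40 minutes is 08:40-10:40, so the earliest start is 08:40.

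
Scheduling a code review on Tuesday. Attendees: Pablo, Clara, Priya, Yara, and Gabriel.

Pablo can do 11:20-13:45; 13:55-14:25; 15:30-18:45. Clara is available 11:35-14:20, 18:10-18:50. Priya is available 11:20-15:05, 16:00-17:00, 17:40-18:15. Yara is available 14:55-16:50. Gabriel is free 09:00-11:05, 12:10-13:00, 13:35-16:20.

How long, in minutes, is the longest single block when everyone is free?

0

Pablo ∩ Clara: 11:35-13:45, 13:55-14:20, 18:10-18:45.
Pablo ∩ Clara ∩ Priya: 11:35-13:45, 13:55-14:20, 18:10-18:15.
Pablo ∩ Clara ∩ Priya ∩ Yara: ∅.
Pablo ∩ Clara ∩ Priya ∩ Yara ∩ Gabriel: ∅.
There is no time when everyone is free.
No common window exists, so the longest block is 0 minutes.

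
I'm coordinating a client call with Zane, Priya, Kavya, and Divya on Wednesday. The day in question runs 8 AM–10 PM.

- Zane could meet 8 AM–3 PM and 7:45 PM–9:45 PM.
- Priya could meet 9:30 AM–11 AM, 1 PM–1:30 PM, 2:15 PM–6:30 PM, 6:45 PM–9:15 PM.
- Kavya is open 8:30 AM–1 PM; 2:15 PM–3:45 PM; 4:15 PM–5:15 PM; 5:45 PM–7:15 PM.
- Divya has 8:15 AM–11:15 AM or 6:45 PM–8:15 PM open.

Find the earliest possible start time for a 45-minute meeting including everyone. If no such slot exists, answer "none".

09:30

Zane ∩ Priya: 09:30-11:00, 13:00-13:30, 14:15-15:00, 19:45-21:15.
Zane ∩ Priya ∩ Kavya: 09:30-11:00, 14:15-15:00.
Zane ∩ Priya ∩ Kavya ∩ Divya: 09:30-11:00.
Those are the intersection windows.
The first common window of at least 45 minutes is 09:30-11:00, so the earliest start is 09:30.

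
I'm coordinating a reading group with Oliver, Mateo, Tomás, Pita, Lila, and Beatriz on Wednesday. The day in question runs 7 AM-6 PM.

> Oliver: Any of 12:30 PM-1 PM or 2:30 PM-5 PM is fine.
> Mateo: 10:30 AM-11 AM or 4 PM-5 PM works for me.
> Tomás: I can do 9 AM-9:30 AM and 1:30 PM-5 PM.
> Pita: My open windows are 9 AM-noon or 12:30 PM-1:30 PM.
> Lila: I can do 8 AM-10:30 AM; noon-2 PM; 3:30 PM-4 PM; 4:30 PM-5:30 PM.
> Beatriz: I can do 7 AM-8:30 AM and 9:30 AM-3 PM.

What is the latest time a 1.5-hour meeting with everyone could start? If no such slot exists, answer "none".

Oliver ∩ Mateo: 16:00-17:00.
Oliver ∩ Mateo ∩ Tomás: 16:00-17:00.
Oliver ∩ Mateo ∩ Tomás ∩ Pita: ∅.
Oliver ∩ Mateo ∩ Tomás ∩ Pita ∩ Lila: ∅.
Oliver ∩ Mateo ∩ Tomás ∩ Pita ∩ Lila ∩ Beatriz: ∅.
There is no time when everyone is free.
No common window is at least 90 minutes long.

none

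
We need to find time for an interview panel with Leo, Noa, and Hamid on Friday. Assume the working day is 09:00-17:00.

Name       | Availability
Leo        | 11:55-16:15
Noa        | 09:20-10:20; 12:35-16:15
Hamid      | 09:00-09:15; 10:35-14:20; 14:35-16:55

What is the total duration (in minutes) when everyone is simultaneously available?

205

Leo ∩ Noa: 12:35-16:15.
Leo ∩ Noa ∩ Hamid: 12:35-14:20, 14:35-16:15.
Those are the intersection windows.
Summing the common windows: 105 + 100 = 205 minutes.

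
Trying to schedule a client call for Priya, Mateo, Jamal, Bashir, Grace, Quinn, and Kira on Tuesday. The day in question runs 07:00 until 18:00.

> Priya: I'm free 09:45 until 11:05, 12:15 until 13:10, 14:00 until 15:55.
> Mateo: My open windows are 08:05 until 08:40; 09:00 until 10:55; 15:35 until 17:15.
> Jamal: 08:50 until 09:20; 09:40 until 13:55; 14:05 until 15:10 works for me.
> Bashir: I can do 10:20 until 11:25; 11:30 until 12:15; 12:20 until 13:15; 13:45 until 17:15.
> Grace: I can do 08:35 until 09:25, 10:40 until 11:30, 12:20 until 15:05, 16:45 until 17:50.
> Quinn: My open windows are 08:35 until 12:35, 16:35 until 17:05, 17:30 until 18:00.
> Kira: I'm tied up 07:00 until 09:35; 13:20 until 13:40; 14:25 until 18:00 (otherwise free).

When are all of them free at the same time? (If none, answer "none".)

10:40-10:55

Priya free: 09:45-11:05, 12:15-13:10, 14:00-15:55.
Mateo free: 08:05-08:40, 09:00-10:55, 15:35-17:15.
Jamal free: 08:50-09:20, 09:40-13:55, 14:05-15:10.
Bashir free: 10:20-11:25, 11:30-12:15, 12:20-13:15, 13:45-17:15.
Grace free: 08:35-09:25, 10:40-11:30, 12:20-15:05, 16:45-17:50.
Quinn free: 08:35-12:35, 16:35-17:05, 17:30-18:00.
Kira free: 09:35-13:20, 13:40-14:25 (invert busy blocks within the working day).
Priya ∩ Mateo: 09:45-10:55, 15:35-15:55.
Priya ∩ Mateo ∩ Jamal: 09:45-10:55.
Priya ∩ Mateo ∩ Jamal ∩ Bashir: 10:20-10:55.
Priya ∩ Mateo ∩ Jamal ∩ Bashir ∩ Grace: 10:40-10:55.
Priya ∩ Mateo ∩ Jamal ∩ Bashir ∩ Grace ∩ Quinn: 10:40-10:55.
Priya ∩ Mateo ∩ Jamal ∩ Bashir ∩ Grace ∩ Quinn ∩ Kira: 10:40-10:55.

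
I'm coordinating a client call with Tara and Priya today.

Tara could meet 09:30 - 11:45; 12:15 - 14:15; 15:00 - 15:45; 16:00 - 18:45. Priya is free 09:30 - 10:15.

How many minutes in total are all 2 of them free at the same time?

Tara ∩ Priya: 09:30-10:15.
That's a single block of 45 minutes.

45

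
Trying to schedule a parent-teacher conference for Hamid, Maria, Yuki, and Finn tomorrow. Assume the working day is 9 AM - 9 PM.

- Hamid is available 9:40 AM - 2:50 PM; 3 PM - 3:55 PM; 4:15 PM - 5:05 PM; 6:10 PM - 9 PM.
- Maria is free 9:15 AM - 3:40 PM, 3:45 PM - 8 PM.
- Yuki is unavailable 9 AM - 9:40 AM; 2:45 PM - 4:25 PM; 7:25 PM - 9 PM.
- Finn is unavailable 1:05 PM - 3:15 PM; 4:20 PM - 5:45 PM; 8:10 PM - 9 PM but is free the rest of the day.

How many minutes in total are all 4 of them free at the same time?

Hamid free: 09:40-14:50, 15:00-15:55, 16:15-17:05, 18:10-21:00.
Maria free: 09:15-15:40, 15:45-20:00.
Yuki free: 09:40-14:45, 16:25-19:25 (invert busy blocks within the working day).
Finn free: 09:00-13:05, 15:15-16:20, 17:45-20:10 (invert busy blocks within the working day).
Hamid ∩ Maria: 09:40-14:50, 15:00-15:40, 15:45-15:55, 16:15-17:05, 18:10-20:00.
Hamid ∩ Maria ∩ Yuki: 09:40-14:45, 16:25-17:05, 18:10-19:25.
Hamid ∩ Maria ∩ Yuki ∩ Finn: 09:40-13:05, 18:10-19:25.
Summing the common windows: 205 + 75 = 280 minutes.

280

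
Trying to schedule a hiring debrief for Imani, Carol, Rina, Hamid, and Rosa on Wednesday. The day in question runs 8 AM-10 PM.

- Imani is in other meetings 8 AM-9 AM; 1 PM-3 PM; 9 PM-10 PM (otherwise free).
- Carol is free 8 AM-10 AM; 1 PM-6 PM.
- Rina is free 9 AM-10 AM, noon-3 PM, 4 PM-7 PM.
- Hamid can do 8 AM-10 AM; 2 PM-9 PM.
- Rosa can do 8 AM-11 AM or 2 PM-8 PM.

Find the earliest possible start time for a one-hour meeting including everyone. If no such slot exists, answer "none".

09:00

Imani free: 09:00-13:00, 15:00-21:00 (invert busy blocks within the working day).
Carol free: 08:00-10:00, 13:00-18:00.
Rina free: 09:00-10:00, 12:00-15:00, 16:00-19:00.
Hamid free: 08:00-10:00, 14:00-21:00.
Rosa free: 08:00-11:00, 14:00-20:00.
Imani ∩ Carol: 09:00-10:00, 15:00-18:00.
Imani ∩ Carol ∩ Rina: 09:00-10:00, 16:00-18:00.
Imani ∩ Carol ∩ Rina ∩ Hamid: 09:00-10:00, 16:00-18:00.
Imani ∩ Carol ∩ Rina ∩ Hamid ∩ Rosa: 09:00-10:00, 16:00-18:00.
So the common availability across everyone is 09:00-10:00, 16:00-18:00.
The first common window of at least 60 minutes is 09:00-10:00, so the earliest start is 09:00.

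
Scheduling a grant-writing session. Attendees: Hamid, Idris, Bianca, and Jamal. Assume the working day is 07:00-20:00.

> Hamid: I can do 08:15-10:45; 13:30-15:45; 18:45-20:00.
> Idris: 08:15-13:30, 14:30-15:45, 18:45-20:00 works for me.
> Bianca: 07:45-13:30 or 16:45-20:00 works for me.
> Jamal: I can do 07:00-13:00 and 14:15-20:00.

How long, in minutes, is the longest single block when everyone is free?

Hamid ∩ Idris: 08:15-10:45, 14:30-15:45, 18:45-20:00.
Hamid ∩ Idris ∩ Bianca: 08:15-10:45, 18:45-20:00.
Hamid ∩ Idris ∩ Bianca ∩ Jamal: 08:15-10:45, 18:45-20:00.
So the common availability across everyone is 08:15-10:45, 18:45-20:00.
The longest is 08:15-10:45 at 150 minutes.

150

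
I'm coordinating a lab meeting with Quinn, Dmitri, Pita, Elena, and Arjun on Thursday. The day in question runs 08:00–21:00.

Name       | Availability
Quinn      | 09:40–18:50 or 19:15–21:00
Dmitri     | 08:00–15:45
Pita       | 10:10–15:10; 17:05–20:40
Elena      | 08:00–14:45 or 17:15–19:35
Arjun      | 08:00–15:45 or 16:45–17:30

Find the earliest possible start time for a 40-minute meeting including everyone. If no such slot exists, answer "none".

Quinn ∩ Dmitri: 09:40-15:45.
Quinn ∩ Dmitri ∩ Pita: 10:10-15:10.
Quinn ∩ Dmitri ∩ Pita ∩ Elena: 10:10-14:45.
Quinn ∩ Dmitri ∩ Pita ∩ Elena ∩ Arjun: 10:10-14:45.
Those are the intersection windows.
The first common window of at least 40 minutes is 10:10-14:45, so the earliest start is 10:10.

10:10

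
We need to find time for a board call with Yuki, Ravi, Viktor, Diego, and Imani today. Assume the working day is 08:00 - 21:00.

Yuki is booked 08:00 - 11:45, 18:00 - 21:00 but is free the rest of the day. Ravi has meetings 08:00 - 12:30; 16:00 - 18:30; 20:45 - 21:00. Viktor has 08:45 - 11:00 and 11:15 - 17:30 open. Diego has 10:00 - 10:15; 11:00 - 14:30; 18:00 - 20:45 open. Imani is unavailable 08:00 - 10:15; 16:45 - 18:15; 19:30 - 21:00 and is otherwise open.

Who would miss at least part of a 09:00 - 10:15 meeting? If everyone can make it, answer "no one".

Diego, Imani, Ravi, Yuki

Yuki free: 11:45-18:00 (invert busy blocks within the working day).
Ravi free: 12:30-16:00, 18:30-20:45 (invert busy blocks within the working day).
Viktor free: 08:45-11:00, 11:15-17:30.
Diego free: 10:00-10:15, 11:00-14:30, 18:00-20:45.
Imani free: 10:15-16:45, 18:15-19:30 (invert busy blocks within the working day).
Yuki: not fully free for 09:00-10:15. Ravi: not fully free for 09:00-10:15. Viktor: free for 09:00-10:15. Diego: not fully free for 09:00-10:15. Imani: not fully free for 09:00-10:15.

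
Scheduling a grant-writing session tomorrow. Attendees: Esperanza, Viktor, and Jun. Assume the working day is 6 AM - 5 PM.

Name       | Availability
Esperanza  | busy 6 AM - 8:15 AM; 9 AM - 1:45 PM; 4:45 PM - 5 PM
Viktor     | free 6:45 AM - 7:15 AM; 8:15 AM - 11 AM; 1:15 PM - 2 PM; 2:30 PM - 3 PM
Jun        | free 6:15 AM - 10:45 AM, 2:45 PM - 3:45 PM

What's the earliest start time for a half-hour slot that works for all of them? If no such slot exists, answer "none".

08:15

Esperanza free: 08:15-09:00, 13:45-16:45 (invert busy blocks within the working day).
Viktor free: 06:45-07:15, 08:15-11:00, 13:15-14:00, 14:30-15:00.
Jun free: 06:15-10:45, 14:45-15:45.
Esperanza ∩ Viktor: 08:15-09:00, 13:45-14:00, 14:30-15:00.
Esperanza ∩ Viktor ∩ Jun: 08:15-09:00, 14:45-15:00.
The first common window of at least 30 minutes is 08:15-09:00, so the earliest start is 08:15.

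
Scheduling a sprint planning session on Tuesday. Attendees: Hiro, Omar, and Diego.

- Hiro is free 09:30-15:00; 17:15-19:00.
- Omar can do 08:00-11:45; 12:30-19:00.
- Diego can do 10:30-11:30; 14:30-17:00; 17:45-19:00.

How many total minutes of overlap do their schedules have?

165

Hiro ∩ Omar: 09:30-11:45, 12:30-15:00, 17:15-19:00.
Hiro ∩ Omar ∩ Diego: 10:30-11:30, 14:30-15:00, 17:45-19:00.
Summing the common windows: 60 + 30 + 75 = 165 minutes.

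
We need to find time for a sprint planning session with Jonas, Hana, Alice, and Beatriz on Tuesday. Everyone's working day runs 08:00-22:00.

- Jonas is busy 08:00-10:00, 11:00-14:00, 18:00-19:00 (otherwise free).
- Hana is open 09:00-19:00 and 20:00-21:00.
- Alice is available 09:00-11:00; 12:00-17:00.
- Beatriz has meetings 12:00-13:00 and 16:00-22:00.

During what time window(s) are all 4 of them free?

Jonas free: 10:00-11:00, 14:00-18:00, 19:00-22:00 (invert busy blocks within the working day).
Hana free: 09:00-19:00, 20:00-21:00.
Alice free: 09:00-11:00, 12:00-17:00.
Beatriz free: 08:00-12:00, 13:00-16:00 (invert busy blocks within the working day).
Jonas ∩ Hana: 10:00-11:00, 14:00-18:00, 20:00-21:00.
Jonas ∩ Hana ∩ Alice: 10:00-11:00, 14:00-17:00.
Jonas ∩ Hana ∩ Alice ∩ Beatriz: 10:00-11:00, 14:00-16:00.
So the common availability across everyone is 10:00-11:00, 14:00-16:00.

10:00-11:00, 14:00-16:00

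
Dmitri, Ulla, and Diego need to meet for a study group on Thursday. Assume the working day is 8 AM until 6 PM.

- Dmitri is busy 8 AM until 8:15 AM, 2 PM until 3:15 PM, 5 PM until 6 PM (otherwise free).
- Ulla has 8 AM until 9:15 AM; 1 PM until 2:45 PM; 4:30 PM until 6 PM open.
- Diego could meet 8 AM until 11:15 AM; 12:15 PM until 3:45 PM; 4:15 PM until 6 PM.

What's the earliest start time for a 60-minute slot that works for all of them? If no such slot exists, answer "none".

08:15

Dmitri free: 08:15-14:00, 15:15-17:00 (invert busy blocks within the working day).
Ulla free: 08:00-09:15, 13:00-14:45, 16:30-18:00.
Diego free: 08:00-11:15, 12:15-15:45, 16:15-18:00.
Dmitri ∩ Ulla: 08:15-09:15, 13:00-14:00, 16:30-17:00.
Dmitri ∩ Ulla ∩ Diego: 08:15-09:15, 13:00-14:00, 16:30-17:00.
The first common window of at least 60 minutes is 08:15-09:15, so the earliest start is 08:15.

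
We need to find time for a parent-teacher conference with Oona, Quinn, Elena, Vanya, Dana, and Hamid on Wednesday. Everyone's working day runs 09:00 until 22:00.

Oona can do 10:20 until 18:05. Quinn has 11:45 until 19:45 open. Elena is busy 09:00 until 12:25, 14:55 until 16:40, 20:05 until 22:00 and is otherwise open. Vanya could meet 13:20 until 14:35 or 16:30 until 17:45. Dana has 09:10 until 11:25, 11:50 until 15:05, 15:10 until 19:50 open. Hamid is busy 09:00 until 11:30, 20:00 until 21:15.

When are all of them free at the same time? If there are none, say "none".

13:20-14:35, 16:40-17:45

Oona free: 10:20-18:05.
Quinn free: 11:45-19:45.
Elena free: 12:25-14:55, 16:40-20:05 (invert busy blocks within the working day).
Vanya free: 13:20-14:35, 16:30-17:45.
Dana free: 09:10-11:25, 11:50-15:05, 15:10-19:50.
Hamid free: 11:30-20:00, 21:15-22:00 (invert busy blocks within the working day).
Oona ∩ Quinn: 11:45-18:05.
Oona ∩ Quinn ∩ Elena: 12:25-14:55, 16:40-18:05.
Oona ∩ Quinn ∩ Elena ∩ Vanya: 13:20-14:35, 16:40-17:45.
Oona ∩ Quinn ∩ Elena ∩ Vanya ∩ Dana: 13:20-14:35, 16:40-17:45.
Oona ∩ Quinn ∩ Elena ∩ Vanya ∩ Dana ∩ Hamid: 13:20-14:35, 16:40-17:45.
So the common availability across everyone is 13:20-14:35, 16:40-17:45.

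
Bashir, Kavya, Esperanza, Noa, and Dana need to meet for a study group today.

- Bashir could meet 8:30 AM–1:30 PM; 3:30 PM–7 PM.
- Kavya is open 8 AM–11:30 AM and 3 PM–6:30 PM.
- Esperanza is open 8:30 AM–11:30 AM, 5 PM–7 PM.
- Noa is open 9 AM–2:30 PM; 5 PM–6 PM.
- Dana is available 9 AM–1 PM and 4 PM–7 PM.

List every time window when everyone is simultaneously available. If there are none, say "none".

09:00-11:30, 17:00-18:00

Bashir ∩ Kavya: 08:30-11:30, 15:30-18:30.
Bashir ∩ Kavya ∩ Esperanza: 08:30-11:30, 17:00-18:30.
Bashir ∩ Kavya ∩ Esperanza ∩ Noa: 09:00-11:30, 17:00-18:00.
Bashir ∩ Kavya ∩ Esperanza ∩ Noa ∩ Dana: 09:00-11:30, 17:00-18:00.
So the common availability across everyone is 09:00-11:30, 17:00-18:00.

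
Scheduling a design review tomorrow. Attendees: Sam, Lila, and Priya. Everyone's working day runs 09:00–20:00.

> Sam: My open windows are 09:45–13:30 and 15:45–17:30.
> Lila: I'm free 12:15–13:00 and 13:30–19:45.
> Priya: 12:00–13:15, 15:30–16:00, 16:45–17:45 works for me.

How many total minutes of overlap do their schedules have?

105

Sam ∩ Lila: 12:15-13:00, 15:45-17:30.
Sam ∩ Lila ∩ Priya: 12:15-13:00, 15:45-16:00, 16:45-17:30.
Summing the common windows: 45 + 15 + 45 = 105 minutes.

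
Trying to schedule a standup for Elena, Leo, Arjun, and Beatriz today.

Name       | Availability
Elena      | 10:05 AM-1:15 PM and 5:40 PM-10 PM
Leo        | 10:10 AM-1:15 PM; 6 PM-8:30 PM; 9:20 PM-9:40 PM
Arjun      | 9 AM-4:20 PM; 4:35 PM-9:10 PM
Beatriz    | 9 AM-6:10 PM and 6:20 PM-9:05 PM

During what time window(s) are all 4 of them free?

10:10-13:15, 18:00-18:10, 18:20-20:30

Elena ∩ Leo: 10:10-13:15, 18:00-20:30, 21:20-21:40.
Elena ∩ Leo ∩ Arjun: 10:10-13:15, 18:00-20:30.
Elena ∩ Leo ∩ Arjun ∩ Beatriz: 10:10-13:15, 18:00-18:10, 18:20-20:30.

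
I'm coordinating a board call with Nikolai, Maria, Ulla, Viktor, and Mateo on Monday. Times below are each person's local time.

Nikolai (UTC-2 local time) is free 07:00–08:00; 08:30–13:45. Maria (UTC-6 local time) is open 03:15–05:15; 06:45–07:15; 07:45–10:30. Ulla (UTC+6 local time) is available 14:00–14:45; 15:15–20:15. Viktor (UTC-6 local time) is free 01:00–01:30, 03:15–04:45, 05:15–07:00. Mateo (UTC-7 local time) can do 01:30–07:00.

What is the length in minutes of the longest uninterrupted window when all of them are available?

Nikolai in UTC: 09:00-10:00, 10:30-15:45 (add 2h to convert from UTC-2).
Maria in UTC: 09:15-11:15, 12:45-13:15, 13:45-16:30 (add 6h to convert from UTC-6).
Ulla in UTC: 08:00-08:45, 09:15-14:15 (subtract 6h to convert from UTC+6).
Viktor in UTC: 07:00-07:30, 09:15-10:45, 11:15-13:00 (add 6h to convert from UTC-6).
Mateo in UTC: 08:30-14:00 (add 7h to convert from UTC-7).
Nikolai ∩ Maria: 09:15-10:00, 10:30-11:15, 12:45-13:15, 13:45-15:45.
Nikolai ∩ Maria ∩ Ulla: 09:15-10:00, 10:30-11:15, 12:45-13:15, 13:45-14:15.
Nikolai ∩ Maria ∩ Ulla ∩ Viktor: 09:15-10:00, 10:30-10:45, 12:45-13:00.
Nikolai ∩ Maria ∩ Ulla ∩ Viktor ∩ Mateo: 09:15-10:00, 10:30-10:45, 12:45-13:00.
The longest is 09:15-10:00 at 45 minutes.

45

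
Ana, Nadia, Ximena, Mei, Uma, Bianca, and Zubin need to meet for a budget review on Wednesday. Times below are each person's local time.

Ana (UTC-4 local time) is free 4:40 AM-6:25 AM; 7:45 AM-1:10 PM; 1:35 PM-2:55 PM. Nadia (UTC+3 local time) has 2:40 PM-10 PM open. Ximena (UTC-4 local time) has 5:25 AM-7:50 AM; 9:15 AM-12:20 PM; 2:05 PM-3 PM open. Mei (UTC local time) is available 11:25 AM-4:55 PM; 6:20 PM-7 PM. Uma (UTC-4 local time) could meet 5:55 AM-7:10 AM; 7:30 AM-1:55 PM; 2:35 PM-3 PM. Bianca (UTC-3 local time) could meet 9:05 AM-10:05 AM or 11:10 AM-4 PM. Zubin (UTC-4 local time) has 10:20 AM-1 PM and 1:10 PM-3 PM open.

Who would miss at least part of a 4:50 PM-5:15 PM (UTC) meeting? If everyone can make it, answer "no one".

Ana, Mei, Ximena, Zubin

Ana in UTC: 08:40-10:25, 11:45-17:10, 17:35-18:55 (add 4h to convert from UTC-4).
Nadia in UTC: 11:40-19:00 (subtract 3h to convert from UTC+3).
Ximena in UTC: 09:25-11:50, 13:15-16:20, 18:05-19:00 (add 4h to convert from UTC-4).
Mei in UTC: 11:25-16:55, 18:20-19:00.
Uma in UTC: 09:55-11:10, 11:30-17:55, 18:35-19:00 (add 4h to convert from UTC-4).
Bianca in UTC: 12:05-13:05, 14:10-19:00 (add 3h to convert from UTC-3).
Zubin in UTC: 14:20-17:00, 17:10-19:00 (add 4h to convert from UTC-4).
Ana: not fully free for 16:50-17:15. Nadia: free for 16:50-17:15. Ximena: not fully free for 16:50-17:15. Mei: not fully free for 16:50-17:15. Uma: free for 16:50-17:15. Bianca: free for 16:50-17:15. Zubin: not fully free for 16:50-17:15.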